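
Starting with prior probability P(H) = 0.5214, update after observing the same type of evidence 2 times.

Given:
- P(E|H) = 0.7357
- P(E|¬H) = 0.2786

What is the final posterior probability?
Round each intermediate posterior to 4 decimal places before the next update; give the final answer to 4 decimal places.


Sequential Bayesian updating:

Initial prior: P(H) = 0.5214

Update 1:
  P(E) = 0.7357 × 0.5214 + 0.2786 × 0.4786 = 0.38359398 + 0.13333796 = 0.51693194
  P(H|E) = 0.38359398 / 0.51693194 = 0.7421

Update 2:
  P(E) = 0.7357 × 0.7421 + 0.2786 × 0.2579 = 0.54596297 + 0.07185094 = 0.61781391
  P(H|E) = 0.54596297 / 0.61781391 = 0.8837

Final posterior: 0.8837


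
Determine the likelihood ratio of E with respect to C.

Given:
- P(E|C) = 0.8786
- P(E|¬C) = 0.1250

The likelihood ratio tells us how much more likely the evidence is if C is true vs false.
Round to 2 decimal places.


Likelihood Ratio (LR) = P(E|C) / P(E|¬C)

LR = 0.8786 / 0.1250
   = 7.03

The evidence is 7.03 times more likely if C is true than if C is false.
Because LR exceeds 1, E is evidence for C.


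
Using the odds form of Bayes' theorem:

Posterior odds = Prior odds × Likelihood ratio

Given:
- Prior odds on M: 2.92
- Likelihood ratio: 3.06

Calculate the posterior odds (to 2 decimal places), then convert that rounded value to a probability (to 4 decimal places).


Step 1: Calculate posterior odds
Posterior odds = Prior odds × LR
               = 2.92 × 3.06
               = 8.94

Step 2: Convert to probability
P(M|E) = Posterior odds / (1 + Posterior odds)
       = 8.94 / (1 + 8.94)
       = 8.94 / 9.94
       = 0.8994

The evidence increased P(M) from 0.7449 to 0.8994.


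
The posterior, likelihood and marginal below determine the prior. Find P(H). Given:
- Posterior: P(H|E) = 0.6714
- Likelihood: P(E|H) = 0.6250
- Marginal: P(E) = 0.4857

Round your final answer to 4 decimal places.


From Bayes' theorem: P(H|E) = P(E|H) × P(H) / P(E)

Rearranging for P(H):
P(H) = P(H|E) × P(E) / P(E|H)
     = 0.6714 × 0.4857 / 0.6250
     = 0.32609898 / 0.6250
     = 0.5218


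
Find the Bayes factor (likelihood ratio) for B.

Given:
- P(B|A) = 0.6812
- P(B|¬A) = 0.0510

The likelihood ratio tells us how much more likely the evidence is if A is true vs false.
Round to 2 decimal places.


Likelihood Ratio (LR) = P(B|A) / P(B|¬A)

LR = 0.6812 / 0.0510
   = 13.36

The evidence is 13.36 times more likely if A is true than if A is false.
Because LR exceeds 1, B is evidence for A.


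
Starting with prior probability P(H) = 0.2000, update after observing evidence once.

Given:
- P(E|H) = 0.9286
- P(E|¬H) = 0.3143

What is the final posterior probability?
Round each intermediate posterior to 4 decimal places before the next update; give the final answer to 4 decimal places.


Sequential Bayesian updating:

Initial prior: P(H) = 0.2000

Update 1:
  P(E) = 0.9286 × 0.2000 + 0.3143 × 0.8000 = 0.18572000 + 0.25144000 = 0.43716000
  P(H|E) = 0.18572000 / 0.43716000 = 0.4248

Final posterior: 0.4248


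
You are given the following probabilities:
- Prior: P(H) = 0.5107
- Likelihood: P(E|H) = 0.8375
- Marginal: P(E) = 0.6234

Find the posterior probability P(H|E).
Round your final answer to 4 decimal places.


Using Bayes' theorem:

P(H|E) = P(E|H) × P(H) / P(E)
       = 0.8375 × 0.5107 / 0.6234
       = 0.42771125 / 0.6234
       = 0.6861

The evidence strengthens our belief in H.
Prior: 0.5107 → Posterior: 0.6861


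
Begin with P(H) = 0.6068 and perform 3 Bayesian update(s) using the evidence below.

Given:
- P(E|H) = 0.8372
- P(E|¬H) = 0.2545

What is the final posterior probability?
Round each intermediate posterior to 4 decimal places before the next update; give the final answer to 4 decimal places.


Sequential Bayesian updating:

Initial prior: P(H) = 0.6068

Update 1:
  P(E) = 0.8372 × 0.6068 + 0.2545 × 0.3932 = 0.50801296 + 0.10006940 = 0.60808236
  P(H|E) = 0.50801296 / 0.60808236 = 0.8354

Update 2:
  P(E) = 0.8372 × 0.8354 + 0.2545 × 0.1646 = 0.69939688 + 0.04189070 = 0.74128758
  P(H|E) = 0.69939688 / 0.74128758 = 0.9435

Update 3:
  P(E) = 0.8372 × 0.9435 + 0.2545 × 0.0565 = 0.78989820 + 0.01437925 = 0.80427745
  P(H|E) = 0.78989820 / 0.80427745 = 0.9821

Final posterior: 0.9821


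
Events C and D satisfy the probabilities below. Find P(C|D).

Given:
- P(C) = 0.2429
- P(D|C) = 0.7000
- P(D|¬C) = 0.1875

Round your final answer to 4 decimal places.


Bayes' theorem: P(C|D) = P(D|C) × P(C) / P(D)

Step 1: Calculate P(D) using law of total probability
P(D) = P(D|C)P(C) + P(D|¬C)P(¬C)
     = 0.7000 × 0.2429 + 0.1875 × 0.7571
     = 0.17003000 + 0.14195625
     = 0.31198625

Step 2: Apply Bayes' theorem
P(C|D) = P(D|C) × P(C) / P(D)
       = 0.17003000 / 0.31198625
       = 0.5450


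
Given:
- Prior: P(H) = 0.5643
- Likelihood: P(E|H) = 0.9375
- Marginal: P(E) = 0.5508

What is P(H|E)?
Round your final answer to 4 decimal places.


Using Bayes' theorem:

P(H|E) = P(E|H) × P(H) / P(E)
       = 0.9375 × 0.5643 / 0.5508
       = 0.52903125 / 0.5508
       = 0.9605

The evidence strengthens our belief in H.
Prior: 0.5643 → Posterior: 0.9605


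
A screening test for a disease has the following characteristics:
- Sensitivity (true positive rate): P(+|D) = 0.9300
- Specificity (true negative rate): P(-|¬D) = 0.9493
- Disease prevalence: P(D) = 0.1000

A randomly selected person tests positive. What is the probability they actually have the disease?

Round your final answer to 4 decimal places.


Let D = has disease, + = positive test

Given:
- P(D) = 0.1000 (prevalence)
- P(+|D) = 0.9300 (sensitivity)
- P(-|¬D) = 0.9493 (specificity)
- P(+|¬D) = 0.0507 (false positive rate = 1 - specificity)

Step 1: Find P(+)
P(+) = P(+|D)P(D) + P(+|¬D)P(¬D)
     = 0.9300 × 0.1000 + 0.0507 × 0.9000
     = 0.09300000 + 0.04563000
     = 0.13863000

Step 2: Apply Bayes' theorem for P(D|+)
P(D|+) = P(+|D)P(D) / P(+)
       = 0.09300000 / 0.13863000
       = 0.6709


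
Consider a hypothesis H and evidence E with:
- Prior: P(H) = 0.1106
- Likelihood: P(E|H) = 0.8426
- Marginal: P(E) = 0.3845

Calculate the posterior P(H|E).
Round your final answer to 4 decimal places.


Using Bayes' theorem:

P(H|E) = P(E|H) × P(H) / P(E)
       = 0.8426 × 0.1106 / 0.3845
       = 0.09319156 / 0.3845
       = 0.2424

The evidence strengthens our belief in H.
Prior: 0.1106 → Posterior: 0.2424


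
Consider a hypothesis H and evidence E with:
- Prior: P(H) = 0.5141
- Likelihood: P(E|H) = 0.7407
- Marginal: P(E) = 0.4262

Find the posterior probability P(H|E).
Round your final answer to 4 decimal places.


Using Bayes' theorem:

P(H|E) = P(E|H) × P(H) / P(E)
       = 0.7407 × 0.5141 / 0.4262
       = 0.38079387 / 0.4262
       = 0.8935

The evidence strengthens our belief in H.
Prior: 0.5141 → Posterior: 0.8935


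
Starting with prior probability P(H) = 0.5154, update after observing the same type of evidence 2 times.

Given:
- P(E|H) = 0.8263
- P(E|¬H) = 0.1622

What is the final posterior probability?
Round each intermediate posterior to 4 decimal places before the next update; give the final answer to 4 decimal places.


Sequential Bayesian updating:

Initial prior: P(H) = 0.5154

Update 1:
  P(E) = 0.8263 × 0.5154 + 0.1622 × 0.4846 = 0.42587502 + 0.07860212 = 0.50447714
  P(H|E) = 0.42587502 / 0.50447714 = 0.8442

Update 2:
  P(E) = 0.8263 × 0.8442 + 0.1622 × 0.1558 = 0.69756246 + 0.02527076 = 0.72283322
  P(H|E) = 0.69756246 / 0.72283322 = 0.9650

Final posterior: 0.9650


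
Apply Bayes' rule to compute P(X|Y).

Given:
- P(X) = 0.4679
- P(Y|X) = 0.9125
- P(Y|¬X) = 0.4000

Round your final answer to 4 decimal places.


Bayes' theorem: P(X|Y) = P(Y|X) × P(X) / P(Y)

Step 1: Calculate P(Y) using law of total probability
P(Y) = P(Y|X)P(X) + P(Y|¬X)P(¬X)
     = 0.9125 × 0.4679 + 0.4000 × 0.5321
     = 0.42695875 + 0.21284000
     = 0.63979875

Step 2: Apply Bayes' theorem
P(X|Y) = P(Y|X) × P(X) / P(Y)
       = 0.42695875 / 0.63979875
       = 0.6673


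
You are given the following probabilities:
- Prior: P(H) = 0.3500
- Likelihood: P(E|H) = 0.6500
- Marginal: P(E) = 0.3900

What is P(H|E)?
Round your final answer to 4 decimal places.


Using Bayes' theorem:

P(H|E) = P(E|H) × P(H) / P(E)
       = 0.6500 × 0.3500 / 0.3900
       = 0.22750000 / 0.3900
       = 0.5833

The evidence strengthens our belief in H.
Prior: 0.3500 → Posterior: 0.5833


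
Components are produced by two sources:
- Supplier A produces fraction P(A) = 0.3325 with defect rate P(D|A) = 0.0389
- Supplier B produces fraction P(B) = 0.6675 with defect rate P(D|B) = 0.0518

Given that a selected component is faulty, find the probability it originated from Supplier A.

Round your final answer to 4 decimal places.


Let A = from Supplier A, D = faulty

Given:
- P(A) = 0.3325, P(B) = 0.6675
- P(D|A) = 0.0389, P(D|B) = 0.0518

Step 1: Find P(D)
P(D) = P(D|A)P(A) + P(D|B)P(B)
     = 0.0389 × 0.3325 + 0.0518 × 0.6675
     = 0.01293425 + 0.03457650
     = 0.04751075

Step 2: Apply Bayes' theorem
P(A|D) = P(D|A)P(A) / P(D)
       = 0.01293425 / 0.04751075
       = 0.2722


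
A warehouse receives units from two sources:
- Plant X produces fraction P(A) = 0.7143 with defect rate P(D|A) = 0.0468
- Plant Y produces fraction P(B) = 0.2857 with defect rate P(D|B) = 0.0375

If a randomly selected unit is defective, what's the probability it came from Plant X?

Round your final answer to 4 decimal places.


Let A = from Plant X, D = defective

Given:
- P(A) = 0.7143, P(B) = 0.2857
- P(D|A) = 0.0468, P(D|B) = 0.0375

Step 1: Find P(D)
P(D) = P(D|A)P(A) + P(D|B)P(B)
     = 0.0468 × 0.7143 + 0.0375 × 0.2857
     = 0.03342924 + 0.01071375
     = 0.04414299

Step 2: Apply Bayes' theorem
P(A|D) = P(D|A)P(A) / P(D)
       = 0.03342924 / 0.04414299
       = 0.7573


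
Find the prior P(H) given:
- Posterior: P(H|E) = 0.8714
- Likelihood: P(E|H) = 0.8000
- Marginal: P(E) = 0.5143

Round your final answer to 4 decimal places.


From Bayes' theorem: P(H|E) = P(E|H) × P(H) / P(E)

Rearranging for P(H):
P(H) = P(H|E) × P(E) / P(E|H)
     = 0.8714 × 0.5143 / 0.8000
     = 0.44816102 / 0.8000
     = 0.5602


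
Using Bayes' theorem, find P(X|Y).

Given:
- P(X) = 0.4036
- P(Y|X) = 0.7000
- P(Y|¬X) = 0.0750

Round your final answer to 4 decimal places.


Bayes' theorem: P(X|Y) = P(Y|X) × P(X) / P(Y)

Step 1: Calculate P(Y) using law of total probability
P(Y) = P(Y|X)P(X) + P(Y|¬X)P(¬X)
     = 0.7000 × 0.4036 + 0.0750 × 0.5964
     = 0.28252000 + 0.04473000
     = 0.32725000

Step 2: Apply Bayes' theorem
P(X|Y) = P(Y|X) × P(X) / P(Y)
       = 0.28252000 / 0.32725000
       = 0.8633


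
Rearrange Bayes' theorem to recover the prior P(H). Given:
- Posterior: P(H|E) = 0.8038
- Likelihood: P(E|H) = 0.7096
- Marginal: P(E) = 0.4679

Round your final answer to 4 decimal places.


From Bayes' theorem: P(H|E) = P(E|H) × P(H) / P(E)

Rearranging for P(H):
P(H) = P(H|E) × P(E) / P(E|H)
     = 0.8038 × 0.4679 / 0.7096
     = 0.37609802 / 0.7096
     = 0.5300


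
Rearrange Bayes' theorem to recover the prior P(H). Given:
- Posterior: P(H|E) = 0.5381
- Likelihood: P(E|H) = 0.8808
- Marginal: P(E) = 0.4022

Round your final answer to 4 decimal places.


From Bayes' theorem: P(H|E) = P(E|H) × P(H) / P(E)

Rearranging for P(H):
P(H) = P(H|E) × P(E) / P(E|H)
     = 0.5381 × 0.4022 / 0.8808
     = 0.21642382 / 0.8808
     = 0.2457


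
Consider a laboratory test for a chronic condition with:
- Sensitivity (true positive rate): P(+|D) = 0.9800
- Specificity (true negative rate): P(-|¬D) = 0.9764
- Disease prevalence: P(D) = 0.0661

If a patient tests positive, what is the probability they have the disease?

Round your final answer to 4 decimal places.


Let D = has disease, + = positive test

Given:
- P(D) = 0.0661 (prevalence)
- P(+|D) = 0.9800 (sensitivity)
- P(-|¬D) = 0.9764 (specificity)
- P(+|¬D) = 0.0236 (false positive rate = 1 - specificity)

Step 1: Find P(+)
P(+) = P(+|D)P(D) + P(+|¬D)P(¬D)
     = 0.9800 × 0.0661 + 0.0236 × 0.9339
     = 0.06477800 + 0.02204004
     = 0.08681804

Step 2: Apply Bayes' theorem for P(D|+)
P(D|+) = P(+|D)P(D) / P(+)
       = 0.06477800 / 0.08681804
       = 0.7461


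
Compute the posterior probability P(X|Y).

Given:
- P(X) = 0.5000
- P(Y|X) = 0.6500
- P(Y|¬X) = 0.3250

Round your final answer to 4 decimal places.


Bayes' theorem: P(X|Y) = P(Y|X) × P(X) / P(Y)

Step 1: Calculate P(Y) using law of total probability
P(Y) = P(Y|X)P(X) + P(Y|¬X)P(¬X)
     = 0.6500 × 0.5000 + 0.3250 × 0.5000
     = 0.32500000 + 0.16250000
     = 0.48750000

Step 2: Apply Bayes' theorem
P(X|Y) = P(Y|X) × P(X) / P(Y)
       = 0.32500000 / 0.48750000
       = 0.6667


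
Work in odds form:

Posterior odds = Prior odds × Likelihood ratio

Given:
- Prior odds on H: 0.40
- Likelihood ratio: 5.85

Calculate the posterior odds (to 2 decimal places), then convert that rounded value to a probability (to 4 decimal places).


Step 1: Calculate posterior odds
Posterior odds = Prior odds × LR
               = 0.40 × 5.85
               = 2.34

Step 2: Convert to probability
P(H|E) = Posterior odds / (1 + Posterior odds)
       = 2.34 / (1 + 2.34)
       = 2.34 / 3.34
       = 0.7006

The evidence increased P(H) from 0.2857 to 0.7006.


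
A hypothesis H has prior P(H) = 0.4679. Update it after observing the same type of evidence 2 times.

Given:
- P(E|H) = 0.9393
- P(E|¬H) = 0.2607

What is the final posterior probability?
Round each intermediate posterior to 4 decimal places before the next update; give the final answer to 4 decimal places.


Sequential Bayesian updating:

Initial prior: P(H) = 0.4679

Update 1:
  P(E) = 0.9393 × 0.4679 + 0.2607 × 0.5321 = 0.43949847 + 0.13871847 = 0.57821694
  P(H|E) = 0.43949847 / 0.57821694 = 0.7601

Update 2:
  P(E) = 0.9393 × 0.7601 + 0.2607 × 0.2399 = 0.71396193 + 0.06254193 = 0.77650386
  P(H|E) = 0.71396193 / 0.77650386 = 0.9195

Final posterior: 0.9195


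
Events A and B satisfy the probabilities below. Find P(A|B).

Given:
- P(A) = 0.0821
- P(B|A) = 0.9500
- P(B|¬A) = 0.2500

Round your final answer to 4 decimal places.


Bayes' theorem: P(A|B) = P(B|A) × P(A) / P(B)

Step 1: Calculate P(B) using law of total probability
P(B) = P(B|A)P(A) + P(B|¬A)P(¬A)
     = 0.9500 × 0.0821 + 0.2500 × 0.9179
     = 0.07799500 + 0.22947500
     = 0.30747000

Step 2: Apply Bayes' theorem
P(A|B) = P(B|A) × P(A) / P(B)
       = 0.07799500 / 0.30747000
       = 0.2537


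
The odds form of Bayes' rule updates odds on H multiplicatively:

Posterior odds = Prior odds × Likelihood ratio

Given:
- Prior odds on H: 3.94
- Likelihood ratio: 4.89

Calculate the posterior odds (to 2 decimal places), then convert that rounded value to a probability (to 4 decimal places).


Step 1: Calculate posterior odds
Posterior odds = Prior odds × LR
               = 3.94 × 4.89
               = 19.27

Step 2: Convert to probability
P(H|E) = Posterior odds / (1 + Posterior odds)
       = 19.27 / (1 + 19.27)
       = 19.27 / 20.27
       = 0.9507

The evidence increased P(H) from 0.7976 to 0.9507.


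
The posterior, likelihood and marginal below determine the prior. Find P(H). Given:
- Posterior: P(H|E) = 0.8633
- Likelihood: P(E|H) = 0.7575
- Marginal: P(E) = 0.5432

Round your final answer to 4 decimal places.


From Bayes' theorem: P(H|E) = P(E|H) × P(H) / P(E)

Rearranging for P(H):
P(H) = P(H|E) × P(E) / P(E|H)
     = 0.8633 × 0.5432 / 0.7575
     = 0.46894456 / 0.7575
     = 0.6191


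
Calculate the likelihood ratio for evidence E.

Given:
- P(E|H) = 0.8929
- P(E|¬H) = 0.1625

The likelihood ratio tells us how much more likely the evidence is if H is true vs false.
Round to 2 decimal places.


Likelihood Ratio (LR) = P(E|H) / P(E|¬H)

LR = 0.8929 / 0.1625
   = 5.49

The evidence is 5.49 times more likely if H is true than if H is false.
Because LR exceeds 1, E is evidence for H.


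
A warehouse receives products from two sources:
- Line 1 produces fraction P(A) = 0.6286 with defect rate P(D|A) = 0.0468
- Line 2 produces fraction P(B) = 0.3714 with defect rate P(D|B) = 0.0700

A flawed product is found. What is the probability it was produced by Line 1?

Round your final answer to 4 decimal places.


Let A = from Line 1, D = flawed

Given:
- P(A) = 0.6286, P(B) = 0.3714
- P(D|A) = 0.0468, P(D|B) = 0.0700

Step 1: Find P(D)
P(D) = P(D|A)P(A) + P(D|B)P(B)
     = 0.0468 × 0.6286 + 0.0700 × 0.3714
     = 0.02941848 + 0.02599800
     = 0.05541648

Step 2: Apply Bayes' theorem
P(A|D) = P(D|A)P(A) / P(D)
       = 0.02941848 / 0.05541648
       = 0.5309


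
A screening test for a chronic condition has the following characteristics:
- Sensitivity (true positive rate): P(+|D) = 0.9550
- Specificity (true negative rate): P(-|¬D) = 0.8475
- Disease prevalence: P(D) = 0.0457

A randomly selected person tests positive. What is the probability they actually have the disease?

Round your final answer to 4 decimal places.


Let D = has disease, + = positive test

Given:
- P(D) = 0.0457 (prevalence)
- P(+|D) = 0.9550 (sensitivity)
- P(-|¬D) = 0.8475 (specificity)
- P(+|¬D) = 0.1525 (false positive rate = 1 - specificity)

Step 1: Find P(+)
P(+) = P(+|D)P(D) + P(+|¬D)P(¬D)
     = 0.9550 × 0.0457 + 0.1525 × 0.9543
     = 0.04364350 + 0.14553075
     = 0.18917425

Step 2: Apply Bayes' theorem for P(D|+)
P(D|+) = P(+|D)P(D) / P(+)
       = 0.04364350 / 0.18917425
       = 0.2307


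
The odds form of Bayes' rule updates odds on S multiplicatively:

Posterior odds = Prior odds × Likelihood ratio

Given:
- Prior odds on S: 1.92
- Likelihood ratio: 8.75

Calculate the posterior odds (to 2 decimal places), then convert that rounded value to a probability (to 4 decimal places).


Step 1: Calculate posterior odds
Posterior odds = Prior odds × LR
               = 1.92 × 8.75
               = 16.80

Step 2: Convert to probability
P(S|E) = Posterior odds / (1 + Posterior odds)
       = 16.80 / (1 + 16.80)
       = 16.80 / 17.80
       = 0.9438

The evidence increased P(S) from 0.6575 to 0.9438.


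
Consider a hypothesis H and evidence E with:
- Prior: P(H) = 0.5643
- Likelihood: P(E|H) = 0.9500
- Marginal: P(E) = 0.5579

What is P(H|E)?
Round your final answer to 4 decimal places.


Using Bayes' theorem:

P(H|E) = P(E|H) × P(H) / P(E)
       = 0.9500 × 0.5643 / 0.5579
       = 0.53608500 / 0.5579
       = 0.9609

The evidence strengthens our belief in H.
Prior: 0.5643 → Posterior: 0.9609


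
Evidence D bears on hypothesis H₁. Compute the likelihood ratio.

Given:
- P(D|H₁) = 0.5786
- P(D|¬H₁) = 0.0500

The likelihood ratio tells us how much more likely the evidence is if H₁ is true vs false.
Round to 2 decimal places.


Likelihood Ratio (LR) = P(D|H₁) / P(D|¬H₁)

LR = 0.5786 / 0.0500
   = 11.57

The evidence is 11.57 times more likely if H₁ is true than if H₁ is false.
Because LR exceeds 1, D is evidence for H₁.


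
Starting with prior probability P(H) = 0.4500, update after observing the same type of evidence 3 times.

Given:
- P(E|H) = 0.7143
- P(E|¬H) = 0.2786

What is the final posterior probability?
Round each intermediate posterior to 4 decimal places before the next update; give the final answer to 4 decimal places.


Sequential Bayesian updating:

Initial prior: P(H) = 0.4500

Update 1:
  P(E) = 0.7143 × 0.4500 + 0.2786 × 0.5500 = 0.32143500 + 0.15323000 = 0.47466500
  P(H|E) = 0.32143500 / 0.47466500 = 0.6772

Update 2:
  P(E) = 0.7143 × 0.6772 + 0.2786 × 0.3228 = 0.48372396 + 0.08993208 = 0.57365604
  P(H|E) = 0.48372396 / 0.57365604 = 0.8432

Update 3:
  P(E) = 0.7143 × 0.8432 + 0.2786 × 0.1568 = 0.60229776 + 0.04368448 = 0.64598224
  P(H|E) = 0.60229776 / 0.64598224 = 0.9324

Final posterior: 0.9324


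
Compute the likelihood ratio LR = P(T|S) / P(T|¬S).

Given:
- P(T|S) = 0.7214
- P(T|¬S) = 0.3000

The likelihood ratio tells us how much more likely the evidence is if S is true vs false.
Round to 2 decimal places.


Likelihood Ratio (LR) = P(T|S) / P(T|¬S)

LR = 0.7214 / 0.3000
   = 2.40

The evidence is 2.40 times more likely if S is true than if S is false.
Because LR exceeds 1, T is evidence for S.


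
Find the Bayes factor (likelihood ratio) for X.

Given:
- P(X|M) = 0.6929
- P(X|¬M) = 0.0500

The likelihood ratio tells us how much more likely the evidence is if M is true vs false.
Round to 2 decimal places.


Likelihood Ratio (LR) = P(X|M) / P(X|¬M)

LR = 0.6929 / 0.0500
   = 13.86

The evidence is 13.86 times more likely if M is true than if M is false.
Since LR > 1, the evidence supports M over ¬M.


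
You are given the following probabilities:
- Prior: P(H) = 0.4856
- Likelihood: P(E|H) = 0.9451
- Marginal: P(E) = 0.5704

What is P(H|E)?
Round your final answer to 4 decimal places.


Using Bayes' theorem:

P(H|E) = P(E|H) × P(H) / P(E)
       = 0.9451 × 0.4856 / 0.5704
       = 0.45894056 / 0.5704
       = 0.8046

The evidence strengthens our belief in H.
Prior: 0.4856 → Posterior: 0.8046


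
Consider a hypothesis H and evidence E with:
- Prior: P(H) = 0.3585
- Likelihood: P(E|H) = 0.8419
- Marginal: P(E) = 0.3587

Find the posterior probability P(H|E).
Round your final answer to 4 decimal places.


Using Bayes' theorem:

P(H|E) = P(E|H) × P(H) / P(E)
       = 0.8419 × 0.3585 / 0.3587
       = 0.30182115 / 0.3587
       = 0.8414

The evidence strengthens our belief in H.
Prior: 0.3585 → Posterior: 0.8414


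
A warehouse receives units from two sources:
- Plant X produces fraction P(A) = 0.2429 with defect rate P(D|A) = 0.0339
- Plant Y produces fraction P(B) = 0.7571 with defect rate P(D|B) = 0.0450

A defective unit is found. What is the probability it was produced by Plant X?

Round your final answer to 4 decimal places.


Let A = from Plant X, D = defective

Given:
- P(A) = 0.2429, P(B) = 0.7571
- P(D|A) = 0.0339, P(D|B) = 0.0450

Step 1: Find P(D)
P(D) = P(D|A)P(A) + P(D|B)P(B)
     = 0.0339 × 0.2429 + 0.0450 × 0.7571
     = 0.00823431 + 0.03406950
     = 0.04230381

Step 2: Apply Bayes' theorem
P(A|D) = P(D|A)P(A) / P(D)
       = 0.00823431 / 0.04230381
       = 0.1946


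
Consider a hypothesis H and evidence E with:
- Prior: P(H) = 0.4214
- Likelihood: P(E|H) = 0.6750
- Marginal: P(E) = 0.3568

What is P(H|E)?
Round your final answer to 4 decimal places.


Using Bayes' theorem:

P(H|E) = P(E|H) × P(H) / P(E)
       = 0.6750 × 0.4214 / 0.3568
       = 0.28444500 / 0.3568
       = 0.7972

The evidence strengthens our belief in H.
Prior: 0.4214 → Posterior: 0.7972


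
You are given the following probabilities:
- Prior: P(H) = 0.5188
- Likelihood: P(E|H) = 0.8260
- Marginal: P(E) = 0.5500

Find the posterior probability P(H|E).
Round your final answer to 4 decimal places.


Using Bayes' theorem:

P(H|E) = P(E|H) × P(H) / P(E)
       = 0.8260 × 0.5188 / 0.5500
       = 0.42852880 / 0.5500
       = 0.7791

The evidence strengthens our belief in H.
Prior: 0.5188 → Posterior: 0.7791


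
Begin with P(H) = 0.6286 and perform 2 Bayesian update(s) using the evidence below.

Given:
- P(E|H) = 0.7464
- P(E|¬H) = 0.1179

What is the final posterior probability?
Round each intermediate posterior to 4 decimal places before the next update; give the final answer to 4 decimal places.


Sequential Bayesian updating:

Initial prior: P(H) = 0.6286

Update 1:
  P(E) = 0.7464 × 0.6286 + 0.1179 × 0.3714 = 0.46918704 + 0.04378806 = 0.51297510
  P(H|E) = 0.46918704 / 0.51297510 = 0.9146

Update 2:
  P(E) = 0.7464 × 0.9146 + 0.1179 × 0.0854 = 0.68265744 + 0.01006866 = 0.69272610
  P(H|E) = 0.68265744 / 0.69272610 = 0.9855

Final posterior: 0.9855


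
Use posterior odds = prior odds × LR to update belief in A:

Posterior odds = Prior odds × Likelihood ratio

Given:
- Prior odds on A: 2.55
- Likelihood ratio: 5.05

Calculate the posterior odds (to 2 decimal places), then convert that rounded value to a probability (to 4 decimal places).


Step 1: Calculate posterior odds
Posterior odds = Prior odds × LR
               = 2.55 × 5.05
               = 12.88

Step 2: Convert to probability
P(A|E) = Posterior odds / (1 + Posterior odds)
       = 12.88 / (1 + 12.88)
       = 12.88 / 13.88
       = 0.9280

The evidence increased P(A) from 0.7183 to 0.9280.


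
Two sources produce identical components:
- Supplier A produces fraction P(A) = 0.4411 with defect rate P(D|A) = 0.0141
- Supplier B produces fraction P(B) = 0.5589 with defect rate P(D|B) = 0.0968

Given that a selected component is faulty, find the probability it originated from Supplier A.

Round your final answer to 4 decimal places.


Let A = from Supplier A, D = faulty

Given:
- P(A) = 0.4411, P(B) = 0.5589
- P(D|A) = 0.0141, P(D|B) = 0.0968

Step 1: Find P(D)
P(D) = P(D|A)P(A) + P(D|B)P(B)
     = 0.0141 × 0.4411 + 0.0968 × 0.5589
     = 0.00621951 + 0.05410152
     = 0.06032103

Step 2: Apply Bayes' theorem
P(A|D) = P(D|A)P(A) / P(D)
       = 0.00621951 / 0.06032103
       = 0.1031


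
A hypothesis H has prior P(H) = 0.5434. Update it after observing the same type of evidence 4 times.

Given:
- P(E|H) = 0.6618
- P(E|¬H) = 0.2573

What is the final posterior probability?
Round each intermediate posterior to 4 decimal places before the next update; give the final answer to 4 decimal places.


Sequential Bayesian updating:

Initial prior: P(H) = 0.5434

Update 1:
  P(E) = 0.6618 × 0.5434 + 0.2573 × 0.4566 = 0.35962212 + 0.11748318 = 0.47710530
  P(H|E) = 0.35962212 / 0.47710530 = 0.7538

Update 2:
  P(E) = 0.6618 × 0.7538 + 0.2573 × 0.2462 = 0.49886484 + 0.06334726 = 0.56221210
  P(H|E) = 0.49886484 / 0.56221210 = 0.8873

Update 3:
  P(E) = 0.6618 × 0.8873 + 0.2573 × 0.1127 = 0.58721514 + 0.02899771 = 0.61621285
  P(H|E) = 0.58721514 / 0.61621285 = 0.9529

Update 4:
  P(E) = 0.6618 × 0.9529 + 0.2573 × 0.0471 = 0.63062922 + 0.01211883 = 0.64274805
  P(H|E) = 0.63062922 / 0.64274805 = 0.9811

Final posterior: 0.9811


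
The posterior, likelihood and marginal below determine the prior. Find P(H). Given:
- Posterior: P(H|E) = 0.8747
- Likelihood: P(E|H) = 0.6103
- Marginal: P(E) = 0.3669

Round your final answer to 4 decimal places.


From Bayes' theorem: P(H|E) = P(E|H) × P(H) / P(E)

Rearranging for P(H):
P(H) = P(H|E) × P(E) / P(E|H)
     = 0.8747 × 0.3669 / 0.6103
     = 0.32092743 / 0.6103
     = 0.5259


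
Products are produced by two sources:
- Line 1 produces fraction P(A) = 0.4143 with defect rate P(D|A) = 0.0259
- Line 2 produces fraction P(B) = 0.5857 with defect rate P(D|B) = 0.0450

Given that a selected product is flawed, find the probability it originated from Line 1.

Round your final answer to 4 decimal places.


Let A = from Line 1, D = flawed

Given:
- P(A) = 0.4143, P(B) = 0.5857
- P(D|A) = 0.0259, P(D|B) = 0.0450

Step 1: Find P(D)
P(D) = P(D|A)P(A) + P(D|B)P(B)
     = 0.0259 × 0.4143 + 0.0450 × 0.5857
     = 0.01073037 + 0.02635650
     = 0.03708687

Step 2: Apply Bayes' theorem
P(A|D) = P(D|A)P(A) / P(D)
       = 0.01073037 / 0.03708687
       = 0.2893


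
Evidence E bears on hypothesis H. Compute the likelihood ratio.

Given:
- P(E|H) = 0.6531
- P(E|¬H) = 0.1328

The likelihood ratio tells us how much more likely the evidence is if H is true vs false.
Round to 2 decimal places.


Likelihood Ratio (LR) = P(E|H) / P(E|¬H)

LR = 0.6531 / 0.1328
   = 4.92

The evidence is 4.92 times more likely if H is true than if H is false.
LR > 1, so observing E raises the odds in favor of H.


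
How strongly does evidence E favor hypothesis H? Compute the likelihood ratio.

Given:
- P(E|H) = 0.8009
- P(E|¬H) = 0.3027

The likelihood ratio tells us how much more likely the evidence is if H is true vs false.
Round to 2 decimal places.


Likelihood Ratio (LR) = P(E|H) / P(E|¬H)

LR = 0.8009 / 0.3027
   = 2.65

The evidence is 2.65 times more likely if H is true than if H is false.
LR > 1, so observing E raises the odds in favor of H.


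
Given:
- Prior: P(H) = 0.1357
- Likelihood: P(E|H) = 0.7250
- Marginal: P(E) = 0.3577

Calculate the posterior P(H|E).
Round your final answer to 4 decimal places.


Using Bayes' theorem:

P(H|E) = P(E|H) × P(H) / P(E)
       = 0.7250 × 0.1357 / 0.3577
       = 0.09838250 / 0.3577
       = 0.2750

The evidence strengthens our belief in H.
Prior: 0.1357 → Posterior: 0.2750


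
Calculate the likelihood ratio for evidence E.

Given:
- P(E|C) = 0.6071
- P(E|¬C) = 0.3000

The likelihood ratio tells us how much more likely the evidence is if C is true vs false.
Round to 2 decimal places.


Likelihood Ratio (LR) = P(E|C) / P(E|¬C)

LR = 0.6071 / 0.3000
   = 2.02

The evidence is 2.02 times more likely if C is true than if C is false.
LR > 1, so observing E raises the odds in favor of C.


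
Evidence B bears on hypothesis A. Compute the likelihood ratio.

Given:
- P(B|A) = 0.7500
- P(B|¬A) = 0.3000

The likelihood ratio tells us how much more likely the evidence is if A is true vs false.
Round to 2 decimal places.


Likelihood Ratio (LR) = P(B|A) / P(B|¬A)

LR = 0.7500 / 0.3000
   = 2.50

The evidence is 2.50 times more likely if A is true than if A is false.
Since LR > 1, the evidence supports A over ¬A.


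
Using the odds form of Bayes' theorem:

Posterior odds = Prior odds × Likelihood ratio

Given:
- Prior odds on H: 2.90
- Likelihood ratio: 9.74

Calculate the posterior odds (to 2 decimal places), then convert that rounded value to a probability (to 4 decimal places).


Step 1: Calculate posterior odds
Posterior odds = Prior odds × LR
               = 2.90 × 9.74
               = 28.25

Step 2: Convert to probability
P(H|E) = Posterior odds / (1 + Posterior odds)
       = 28.25 / (1 + 28.25)
       = 28.25 / 29.25
       = 0.9658

The evidence increased P(H) from 0.7436 to 0.9658.


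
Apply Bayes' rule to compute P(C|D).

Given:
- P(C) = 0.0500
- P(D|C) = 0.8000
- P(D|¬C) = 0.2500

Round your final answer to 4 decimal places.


Bayes' theorem: P(C|D) = P(D|C) × P(C) / P(D)

Step 1: Calculate P(D) using law of total probability
P(D) = P(D|C)P(C) + P(D|¬C)P(¬C)
     = 0.8000 × 0.0500 + 0.2500 × 0.9500
     = 0.04000000 + 0.23750000
     = 0.27750000

Step 2: Apply Bayes' theorem
P(C|D) = P(D|C) × P(C) / P(D)
       = 0.04000000 / 0.27750000
       = 0.1441


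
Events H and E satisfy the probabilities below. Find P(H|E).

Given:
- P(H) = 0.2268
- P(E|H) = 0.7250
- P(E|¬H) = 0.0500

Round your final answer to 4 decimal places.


Bayes' theorem: P(H|E) = P(E|H) × P(H) / P(E)

Step 1: Calculate P(E) using law of total probability
P(E) = P(E|H)P(H) + P(E|¬H)P(¬H)
     = 0.7250 × 0.2268 + 0.0500 × 0.7732
     = 0.16443000 + 0.03866000
     = 0.20309000

Step 2: Apply Bayes' theorem
P(H|E) = P(E|H) × P(H) / P(E)
       = 0.16443000 / 0.20309000
       = 0.8096


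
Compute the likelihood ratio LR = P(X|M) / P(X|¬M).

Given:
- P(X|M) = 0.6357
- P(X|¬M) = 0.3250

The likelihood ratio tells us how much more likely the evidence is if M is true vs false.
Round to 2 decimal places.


Likelihood Ratio (LR) = P(X|M) / P(X|¬M)

LR = 0.6357 / 0.3250
   = 1.96

The evidence is 1.96 times more likely if M is true than if M is false.
Because LR exceeds 1, X is evidence for M.


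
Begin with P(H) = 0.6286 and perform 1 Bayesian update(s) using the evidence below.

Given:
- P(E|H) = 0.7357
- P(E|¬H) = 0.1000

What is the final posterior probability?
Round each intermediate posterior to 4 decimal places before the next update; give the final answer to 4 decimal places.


Sequential Bayesian updating:

Initial prior: P(H) = 0.6286

Update 1:
  P(E) = 0.7357 × 0.6286 + 0.1000 × 0.3714 = 0.46246102 + 0.03714000 = 0.49960102
  P(H|E) = 0.46246102 / 0.49960102 = 0.9257

Final posterior: 0.9257


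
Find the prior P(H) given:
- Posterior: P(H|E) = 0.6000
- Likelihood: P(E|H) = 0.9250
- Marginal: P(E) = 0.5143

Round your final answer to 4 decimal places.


From Bayes' theorem: P(H|E) = P(E|H) × P(H) / P(E)

Rearranging for P(H):
P(H) = P(H|E) × P(E) / P(E|H)
     = 0.6000 × 0.5143 / 0.9250
     = 0.30858000 / 0.9250
     = 0.3336


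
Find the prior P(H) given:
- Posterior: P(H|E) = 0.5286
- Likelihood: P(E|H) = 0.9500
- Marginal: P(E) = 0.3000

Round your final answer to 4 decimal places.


From Bayes' theorem: P(H|E) = P(E|H) × P(H) / P(E)

Rearranging for P(H):
P(H) = P(H|E) × P(E) / P(E|H)
     = 0.5286 × 0.3000 / 0.9500
     = 0.15858000 / 0.9500
     = 0.1669


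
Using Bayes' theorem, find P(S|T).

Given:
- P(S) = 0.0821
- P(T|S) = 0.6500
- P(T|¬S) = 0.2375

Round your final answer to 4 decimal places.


Bayes' theorem: P(S|T) = P(T|S) × P(S) / P(T)

Step 1: Calculate P(T) using law of total probability
P(T) = P(T|S)P(S) + P(T|¬S)P(¬S)
     = 0.6500 × 0.0821 + 0.2375 × 0.9179
     = 0.05336500 + 0.21800125
     = 0.27136625

Step 2: Apply Bayes' theorem
P(S|T) = P(T|S) × P(S) / P(T)
       = 0.05336500 / 0.27136625
       = 0.1967


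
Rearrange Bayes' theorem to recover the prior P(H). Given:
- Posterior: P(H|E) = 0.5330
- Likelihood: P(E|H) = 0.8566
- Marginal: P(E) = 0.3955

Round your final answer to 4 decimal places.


From Bayes' theorem: P(H|E) = P(E|H) × P(H) / P(E)

Rearranging for P(H):
P(H) = P(H|E) × P(E) / P(E|H)
     = 0.5330 × 0.3955 / 0.8566
     = 0.21080150 / 0.8566
     = 0.2461


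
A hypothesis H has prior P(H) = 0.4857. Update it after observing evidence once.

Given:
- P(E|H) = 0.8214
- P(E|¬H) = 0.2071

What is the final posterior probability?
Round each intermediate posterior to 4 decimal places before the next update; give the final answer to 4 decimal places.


Sequential Bayesian updating:

Initial prior: P(H) = 0.4857

Update 1:
  P(E) = 0.8214 × 0.4857 + 0.2071 × 0.5143 = 0.39895398 + 0.10651153 = 0.50546551
  P(H|E) = 0.39895398 / 0.50546551 = 0.7893

Final posterior: 0.7893


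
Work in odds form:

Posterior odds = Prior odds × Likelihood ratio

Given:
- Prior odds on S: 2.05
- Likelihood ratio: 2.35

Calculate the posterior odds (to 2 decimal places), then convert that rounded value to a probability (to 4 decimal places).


Step 1: Calculate posterior odds
Posterior odds = Prior odds × LR
               = 2.05 × 2.35
               = 4.82

Step 2: Convert to probability
P(S|E) = Posterior odds / (1 + Posterior odds)
       = 4.82 / (1 + 4.82)
       = 4.82 / 5.82
       = 0.8282

The evidence increased P(S) from 0.6721 to 0.8282.


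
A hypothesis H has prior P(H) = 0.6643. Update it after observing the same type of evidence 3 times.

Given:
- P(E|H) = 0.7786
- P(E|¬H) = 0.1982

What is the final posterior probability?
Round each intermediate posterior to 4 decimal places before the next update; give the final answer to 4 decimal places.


Sequential Bayesian updating:

Initial prior: P(H) = 0.6643

Update 1:
  P(E) = 0.7786 × 0.6643 + 0.1982 × 0.3357 = 0.51722398 + 0.06653574 = 0.58375972
  P(H|E) = 0.51722398 / 0.58375972 = 0.8860

Update 2:
  P(E) = 0.7786 × 0.8860 + 0.1982 × 0.1140 = 0.68983960 + 0.02259480 = 0.71243440
  P(H|E) = 0.68983960 / 0.71243440 = 0.9683

Update 3:
  P(E) = 0.7786 × 0.9683 + 0.1982 × 0.0317 = 0.75391838 + 0.00628294 = 0.76020132
  P(H|E) = 0.75391838 / 0.76020132 = 0.9917

Final posterior: 0.9917


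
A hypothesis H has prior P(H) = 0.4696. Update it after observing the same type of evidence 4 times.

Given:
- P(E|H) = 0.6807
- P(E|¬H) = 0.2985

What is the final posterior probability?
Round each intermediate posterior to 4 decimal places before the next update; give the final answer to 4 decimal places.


Sequential Bayesian updating:

Initial prior: P(H) = 0.4696

Update 1:
  P(E) = 0.6807 × 0.4696 + 0.2985 × 0.5304 = 0.31965672 + 0.15832440 = 0.47798112
  P(H|E) = 0.31965672 / 0.47798112 = 0.6688

Update 2:
  P(E) = 0.6807 × 0.6688 + 0.2985 × 0.3312 = 0.45525216 + 0.09886320 = 0.55411536
  P(H|E) = 0.45525216 / 0.55411536 = 0.8216

Update 3:
  P(E) = 0.6807 × 0.8216 + 0.2985 × 0.1784 = 0.55926312 + 0.05325240 = 0.61251552
  P(H|E) = 0.55926312 / 0.61251552 = 0.9131

Update 4:
  P(E) = 0.6807 × 0.9131 + 0.2985 × 0.0869 = 0.62154717 + 0.02593965 = 0.64748682
  P(H|E) = 0.62154717 / 0.64748682 = 0.9599

Final posterior: 0.9599


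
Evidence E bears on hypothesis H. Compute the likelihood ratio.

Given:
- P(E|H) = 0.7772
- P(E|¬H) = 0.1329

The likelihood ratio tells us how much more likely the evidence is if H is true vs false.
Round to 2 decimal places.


Likelihood Ratio (LR) = P(E|H) / P(E|¬H)

LR = 0.7772 / 0.1329
   = 5.85

The evidence is 5.85 times more likely if H is true than if H is false.
Since LR > 1, the evidence supports H over ¬H.


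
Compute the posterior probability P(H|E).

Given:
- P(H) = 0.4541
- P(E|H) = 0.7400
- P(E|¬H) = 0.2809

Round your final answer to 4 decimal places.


Bayes' theorem: P(H|E) = P(E|H) × P(H) / P(E)

Step 1: Calculate P(E) using law of total probability
P(E) = P(E|H)P(H) + P(E|¬H)P(¬H)
     = 0.7400 × 0.4541 + 0.2809 × 0.5459
     = 0.33603400 + 0.15334331
     = 0.48937731

Step 2: Apply Bayes' theorem
P(H|E) = P(E|H) × P(H) / P(E)
       = 0.33603400 / 0.48937731
       = 0.6867


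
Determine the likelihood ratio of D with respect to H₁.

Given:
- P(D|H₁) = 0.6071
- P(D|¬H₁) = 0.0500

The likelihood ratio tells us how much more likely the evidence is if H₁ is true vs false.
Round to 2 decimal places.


Likelihood Ratio (LR) = P(D|H₁) / P(D|¬H₁)

LR = 0.6071 / 0.0500
   = 12.14

The evidence is 12.14 times more likely if H₁ is true than if H₁ is false.
LR > 1, so observing D raises the odds in favor of H₁.


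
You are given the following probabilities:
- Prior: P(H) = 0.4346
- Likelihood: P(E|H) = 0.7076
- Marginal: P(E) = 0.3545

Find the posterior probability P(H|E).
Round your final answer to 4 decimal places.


Using Bayes' theorem:

P(H|E) = P(E|H) × P(H) / P(E)
       = 0.7076 × 0.4346 / 0.3545
       = 0.30752296 / 0.3545
       = 0.8675

The evidence strengthens our belief in H.
Prior: 0.4346 → Posterior: 0.8675


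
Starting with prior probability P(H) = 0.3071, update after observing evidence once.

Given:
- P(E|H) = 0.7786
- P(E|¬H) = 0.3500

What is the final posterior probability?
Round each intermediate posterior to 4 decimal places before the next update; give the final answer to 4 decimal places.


Sequential Bayesian updating:

Initial prior: P(H) = 0.3071

Update 1:
  P(E) = 0.7786 × 0.3071 + 0.3500 × 0.6929 = 0.23910806 + 0.24251500 = 0.48162306
  P(H|E) = 0.23910806 / 0.48162306 = 0.4965

Final posterior: 0.4965


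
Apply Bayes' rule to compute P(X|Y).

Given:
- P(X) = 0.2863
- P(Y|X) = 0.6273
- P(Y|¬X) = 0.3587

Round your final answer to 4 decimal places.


Bayes' theorem: P(X|Y) = P(Y|X) × P(X) / P(Y)

Step 1: Calculate P(Y) using law of total probability
P(Y) = P(Y|X)P(X) + P(Y|¬X)P(¬X)
     = 0.6273 × 0.2863 + 0.3587 × 0.7137
     = 0.17959599 + 0.25600419
     = 0.43560018

Step 2: Apply Bayes' theorem
P(X|Y) = P(Y|X) × P(X) / P(Y)
       = 0.17959599 / 0.43560018
       = 0.4123


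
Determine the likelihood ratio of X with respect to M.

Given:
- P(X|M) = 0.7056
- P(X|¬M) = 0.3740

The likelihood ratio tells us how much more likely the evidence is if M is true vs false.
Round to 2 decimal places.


Likelihood Ratio (LR) = P(X|M) / P(X|¬M)

LR = 0.7056 / 0.3740
   = 1.89

The evidence is 1.89 times more likely if M is true than if M is false.
LR > 1, so observing X raises the odds in favor of M.


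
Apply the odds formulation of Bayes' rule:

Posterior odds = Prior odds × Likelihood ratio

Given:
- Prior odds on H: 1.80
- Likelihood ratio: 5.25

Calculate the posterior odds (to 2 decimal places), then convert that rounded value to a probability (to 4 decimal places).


Step 1: Calculate posterior odds
Posterior odds = Prior odds × LR
               = 1.80 × 5.25
               = 9.45

Step 2: Convert to probability
P(H|E) = Posterior odds / (1 + Posterior odds)
       = 9.45 / (1 + 9.45)
       = 9.45 / 10.45
       = 0.9043

The evidence increased P(H) from 0.6429 to 0.9043.


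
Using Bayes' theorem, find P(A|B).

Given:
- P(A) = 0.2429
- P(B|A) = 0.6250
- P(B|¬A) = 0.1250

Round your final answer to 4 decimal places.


Bayes' theorem: P(A|B) = P(B|A) × P(A) / P(B)

Step 1: Calculate P(B) using law of total probability
P(B) = P(B|A)P(A) + P(B|¬A)P(¬A)
     = 0.6250 × 0.2429 + 0.1250 × 0.7571
     = 0.15181250 + 0.09463750
     = 0.24645000

Step 2: Apply Bayes' theorem
P(A|B) = P(B|A) × P(A) / P(B)
       = 0.15181250 / 0.24645000
       = 0.6160
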